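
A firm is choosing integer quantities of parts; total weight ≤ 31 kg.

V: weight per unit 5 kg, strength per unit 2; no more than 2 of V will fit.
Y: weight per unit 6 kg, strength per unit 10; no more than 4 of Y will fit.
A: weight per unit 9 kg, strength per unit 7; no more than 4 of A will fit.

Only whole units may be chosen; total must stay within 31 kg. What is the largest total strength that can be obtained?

42

Take 1×V and 4×Y: weight 29 ≤ 31, strength 1·2 + 4·10 = 42.
Y has the best ratio (10/6) and is taken to its limit of 4; remaining capacity is filled optimally with the others.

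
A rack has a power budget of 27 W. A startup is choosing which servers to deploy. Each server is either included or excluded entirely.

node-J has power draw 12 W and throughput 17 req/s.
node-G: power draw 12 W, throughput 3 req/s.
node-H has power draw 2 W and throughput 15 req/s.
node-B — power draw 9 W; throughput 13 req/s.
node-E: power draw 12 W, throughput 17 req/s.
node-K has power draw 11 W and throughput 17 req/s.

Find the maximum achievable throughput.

49

This is a 0-1 knapsack instance.
Allowing fractional choices, the relaxed optimum would be about 52.1, but servers are indivisible.
node-H + node-E + node-K: power draw 2 + 12 + 11 = 25 ≤ 27, throughput 15 + 17 + 17 = 49.
node-J + node-H + node-K: power draw 12 + 2 + 11 = 25 ≤ 27, throughput 17 + 15 + 17 = 49.
node-J + node-H + node-E: power draw 12 + 2 + 12 = 26 ≤ 27, throughput 17 + 15 + 17 = 49.
The maximum throughput is 49; one optimal choice is node-J, node-H, and node-K.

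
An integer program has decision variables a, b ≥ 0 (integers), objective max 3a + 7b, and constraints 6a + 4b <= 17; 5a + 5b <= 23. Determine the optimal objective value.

28

Relaxing integrality, the LP optimum is 29.75 at (a,b) = (0, 4.25), which is not an integer point.
(a,b)=(0,4): 6·0+4·4=16≤17, 5·0+5·4=20≤23, objective 28.
(a,b)=(0,3): 6·0+4·3=12≤17, 5·0+5·3=15≤23, objective 21.
The best lattice point is (0,4), giving 28.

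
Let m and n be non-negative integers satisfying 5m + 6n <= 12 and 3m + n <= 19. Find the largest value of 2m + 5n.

10

(m,n)=(0,2): 5·0+6·2=12≤12, 3·0+1·2=2≤19, objective 10.
(m,n)=(1,1): 5·1+6·1=11≤12, 3·1+1·1=4≤19, objective 7.
(m,n)=(0,1): 5·0+6·1=6≤12, 3·0+1·1=1≤19, objective 5.
The best lattice point is (0,2), giving 10.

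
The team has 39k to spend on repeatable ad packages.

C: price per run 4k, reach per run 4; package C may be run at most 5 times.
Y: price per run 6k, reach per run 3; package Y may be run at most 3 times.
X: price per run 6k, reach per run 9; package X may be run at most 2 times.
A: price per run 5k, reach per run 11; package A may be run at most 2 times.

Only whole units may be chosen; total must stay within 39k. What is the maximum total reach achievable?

3×C, 2×X, and 2×A: price 34 ≤ 39, reach 3·4 + 2·9 + 2·11 = 52.
4×C, 2×X, and 2×A: price 38 ≤ 39, reach 4·4 + 2·9 + 2·11 = 56.
Best is 56.

56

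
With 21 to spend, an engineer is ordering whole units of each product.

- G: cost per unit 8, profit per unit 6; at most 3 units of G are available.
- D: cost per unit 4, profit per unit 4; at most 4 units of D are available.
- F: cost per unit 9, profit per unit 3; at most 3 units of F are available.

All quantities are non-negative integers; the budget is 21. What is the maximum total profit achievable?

Take 1×G and 3×D: cost 20 ≤ 21, profit 1·6 + 3·4 = 18.
No other integer combination yields more.

18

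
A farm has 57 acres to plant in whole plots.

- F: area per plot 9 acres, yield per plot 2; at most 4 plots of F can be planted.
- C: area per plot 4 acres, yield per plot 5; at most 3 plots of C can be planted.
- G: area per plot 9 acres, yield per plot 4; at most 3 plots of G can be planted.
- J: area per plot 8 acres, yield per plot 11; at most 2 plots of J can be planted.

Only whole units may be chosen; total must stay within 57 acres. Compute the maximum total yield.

49

1×F, 3×C, 2×G, and 2×J: area 55 ≤ 57, yield 1·2 + 3·5 + 2·4 + 2·11 = 47.
3×C, 3×G, and 2×J: area 55 ≤ 57, yield 3·5 + 3·4 + 2·11 = 49.
Best is 49.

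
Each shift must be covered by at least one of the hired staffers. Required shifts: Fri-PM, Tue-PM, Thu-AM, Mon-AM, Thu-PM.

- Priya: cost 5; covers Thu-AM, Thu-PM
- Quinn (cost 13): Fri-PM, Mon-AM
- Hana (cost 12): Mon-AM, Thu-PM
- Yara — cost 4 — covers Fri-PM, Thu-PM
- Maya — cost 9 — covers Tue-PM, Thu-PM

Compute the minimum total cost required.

The greedy cost-per-new-shift heuristic would pick Yara, Priya, Maya, and Hana for 30, but a cheaper cover exists.
Choose Priya, Quinn, and Maya: together they cover Fri-PM, Tue-PM, Thu-AM, Mon-AM, Thu-PM — every shift.
Total cost: 5 + 13 + 9 = 27.
No cover costs less than 27.

27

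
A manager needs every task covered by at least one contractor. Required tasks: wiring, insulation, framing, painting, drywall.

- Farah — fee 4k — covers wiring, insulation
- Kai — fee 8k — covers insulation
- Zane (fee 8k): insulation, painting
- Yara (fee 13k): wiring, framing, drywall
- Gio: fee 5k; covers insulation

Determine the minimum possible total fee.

The greedy cost-per-new-task heuristic would pick Farah, Yara, and Zane for 25, but a cheaper cover exists.
Choose Zane and Yara: together they cover wiring, insulation, framing, painting, drywall — every task.
Total fee: 8 + 13 = 21.
No cover costs less than 21.

21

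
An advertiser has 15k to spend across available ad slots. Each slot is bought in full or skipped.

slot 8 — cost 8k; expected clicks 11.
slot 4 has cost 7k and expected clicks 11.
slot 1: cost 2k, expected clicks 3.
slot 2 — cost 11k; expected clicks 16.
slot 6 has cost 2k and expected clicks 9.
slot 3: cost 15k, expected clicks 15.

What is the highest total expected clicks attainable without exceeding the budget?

28

Treat it as a binary knapsack problem.
slot 4 + slot 1 + slot 6: cost 7 + 2 + 2 = 11 ≤ 15, expected clicks 11 + 3 + 9 = 23.
slot 1 + slot 2 + slot 6: cost 2 + 11 + 2 = 15 ≤ 15, expected clicks 3 + 16 + 9 = 28.
slot 2 + slot 6: cost 11 + 2 = 13 ≤ 15, expected clicks 16 + 9 = 25.
Best is slot 1, slot 2, and slot 6 with total expected clicks 28.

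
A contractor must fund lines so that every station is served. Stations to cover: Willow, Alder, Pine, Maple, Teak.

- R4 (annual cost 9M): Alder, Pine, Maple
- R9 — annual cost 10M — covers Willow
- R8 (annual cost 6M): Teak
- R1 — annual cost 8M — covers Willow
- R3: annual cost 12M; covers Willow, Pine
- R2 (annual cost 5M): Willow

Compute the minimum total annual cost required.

20

Choose R4, R8, and R2: together they cover Willow, Alder, Pine, Maple, Teak — every station.
Total annual cost: 9 + 6 + 5 = 20.
No cover costs less than 20.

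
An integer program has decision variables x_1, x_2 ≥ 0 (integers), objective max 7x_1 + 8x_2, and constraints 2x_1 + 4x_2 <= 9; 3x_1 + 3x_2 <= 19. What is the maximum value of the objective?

28

The continuous relaxation peaks at (4.5, 0) with value 31.50; rounding to a feasible lattice point costs some objective.
(x_1,x_2)=(4,0): 2·4+4·0=8≤9, 3·4+3·0=12≤19, objective 28.
(x_1,x_2)=(3,0): 2·3+4·0=6≤9, 3·3+3·0=9≤19, objective 21.
Maximum is 28 at (x_1,x_2)=(4,0).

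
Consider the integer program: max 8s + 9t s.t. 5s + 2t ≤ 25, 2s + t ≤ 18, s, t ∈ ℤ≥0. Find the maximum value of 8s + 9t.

108

The continuous relaxation peaks at (0, 12.5) with value 112.50; rounding to a feasible lattice point costs some objective.
(s,t)=(0,12): 5·0+2·12=24≤25, 2·0+1·12=12≤18, objective 108.
(s,t)=(0,11): 5·0+2·11=22≤25, 2·0+1·11=11≤18, objective 99.
The best lattice point is (0,12), giving 108.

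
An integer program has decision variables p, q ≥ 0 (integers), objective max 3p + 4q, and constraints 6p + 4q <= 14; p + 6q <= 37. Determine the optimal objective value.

Relaxing integrality, the LP optimum is 14.00 at (p,q) = (0, 3.5), which is not an integer point.
(p,q)=(0,3) is feasible, giving 12.
(p,q)=(1,2) is feasible, giving 11.
(p,q)=(0,2) is feasible, giving 8.
Maximum is 12 at (p,q)=(0,3).

12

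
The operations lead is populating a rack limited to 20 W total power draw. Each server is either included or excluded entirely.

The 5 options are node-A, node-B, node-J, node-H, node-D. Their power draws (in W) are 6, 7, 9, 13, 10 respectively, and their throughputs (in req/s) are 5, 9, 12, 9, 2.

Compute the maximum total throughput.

21

This is a 0-1 knapsack instance.
Allowing fractional choices, the relaxed optimum would be about 24.3, but servers are indivisible.
node-B + node-J: power draw 7 + 9 = 16 ≤ 20, throughput 9 + 12 = 21.
node-B + node-H: power draw 7 + 13 = 20 ≤ 20, throughput 9 + 9 = 18.
Best is node-B and node-J with total throughput 21.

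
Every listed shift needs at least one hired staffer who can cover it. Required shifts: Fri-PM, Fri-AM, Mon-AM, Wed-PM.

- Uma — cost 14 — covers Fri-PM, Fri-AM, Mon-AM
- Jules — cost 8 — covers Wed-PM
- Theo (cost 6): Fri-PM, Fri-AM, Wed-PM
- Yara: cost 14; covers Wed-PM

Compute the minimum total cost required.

Choose Uma and Theo: together they cover Fri-PM, Fri-AM, Mon-AM, Wed-PM — every shift.
Total cost: 14 + 6 = 20.
No cover costs less than 20.

20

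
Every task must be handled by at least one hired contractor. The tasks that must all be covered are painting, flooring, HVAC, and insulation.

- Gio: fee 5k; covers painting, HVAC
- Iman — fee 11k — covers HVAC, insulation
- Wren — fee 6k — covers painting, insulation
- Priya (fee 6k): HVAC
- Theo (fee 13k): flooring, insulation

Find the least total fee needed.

The greedy cost-per-new-task heuristic would pick Gio, Wren, and Theo for 24, but a cheaper cover exists.
Choose Gio and Theo: together they cover painting, flooring, HVAC, insulation — every task.
Total fee: 5 + 13 = 18.
No cover costs less than 18.

18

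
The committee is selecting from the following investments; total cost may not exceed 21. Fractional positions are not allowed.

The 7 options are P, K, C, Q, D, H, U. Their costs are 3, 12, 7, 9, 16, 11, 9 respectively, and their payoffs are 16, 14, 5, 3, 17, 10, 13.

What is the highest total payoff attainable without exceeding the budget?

Take P, C, and U: cost 3 + 7 + 9 = 19 ≤ 21, payoff 16 + 5 + 13 = 34.
No other feasible combination does better.

34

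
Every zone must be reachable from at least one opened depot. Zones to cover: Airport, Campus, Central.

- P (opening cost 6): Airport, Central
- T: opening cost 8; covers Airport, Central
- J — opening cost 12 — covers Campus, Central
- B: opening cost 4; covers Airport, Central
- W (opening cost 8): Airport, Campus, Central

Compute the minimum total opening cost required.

This is a weighted set-cover instance.
The greedy cost-per-new-zone heuristic would pick B and W for 12, but a cheaper cover exists.
W alone covers Airport, Campus, Central — every zone.
Total opening cost: 8.
No cover costs less than 8.

8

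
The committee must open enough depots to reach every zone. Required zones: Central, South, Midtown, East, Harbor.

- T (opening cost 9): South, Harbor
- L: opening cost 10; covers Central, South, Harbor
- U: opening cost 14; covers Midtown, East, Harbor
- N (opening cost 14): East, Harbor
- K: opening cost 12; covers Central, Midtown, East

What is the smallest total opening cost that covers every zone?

Choose T and K: together they cover Central, South, Midtown, East, Harbor — every zone.
Total opening cost: 9 + 12 = 21.

21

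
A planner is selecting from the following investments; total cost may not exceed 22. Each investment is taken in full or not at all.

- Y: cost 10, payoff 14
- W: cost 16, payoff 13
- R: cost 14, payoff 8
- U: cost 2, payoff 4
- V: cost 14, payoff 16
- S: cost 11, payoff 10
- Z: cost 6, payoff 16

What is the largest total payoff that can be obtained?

36

Take U, V, and Z: cost 2 + 14 + 6 = 22 ≤ 22, payoff 4 + 16 + 16 = 36.
No other feasible combination does better.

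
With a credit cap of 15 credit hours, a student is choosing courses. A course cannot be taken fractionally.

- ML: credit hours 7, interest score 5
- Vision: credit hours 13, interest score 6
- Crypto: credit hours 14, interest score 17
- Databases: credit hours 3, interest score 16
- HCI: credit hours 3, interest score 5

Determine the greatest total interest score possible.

26

Allowing fractional choices, the relaxed optimum would be about 31.9, but courses are indivisible.
Databases + HCI: credit hours 3 + 3 = 6 ≤ 15, interest score 16 + 5 = 21.
ML + Databases: credit hours 7 + 3 = 10 ≤ 15, interest score 5 + 16 = 21.
ML + Databases + HCI: credit hours 7 + 3 + 3 = 13 ≤ 15, interest score 5 + 16 + 5 = 26.
Best is ML, Databases, and HCI with total interest score 26.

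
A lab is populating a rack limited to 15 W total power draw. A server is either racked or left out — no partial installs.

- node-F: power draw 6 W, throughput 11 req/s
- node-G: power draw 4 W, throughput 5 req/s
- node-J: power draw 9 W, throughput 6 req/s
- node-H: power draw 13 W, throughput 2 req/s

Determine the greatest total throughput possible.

Take node-F and node-J: power draw 6 + 9 = 15 ≤ 15, throughput 11 + 6 = 17.
No other feasible combination does better.

17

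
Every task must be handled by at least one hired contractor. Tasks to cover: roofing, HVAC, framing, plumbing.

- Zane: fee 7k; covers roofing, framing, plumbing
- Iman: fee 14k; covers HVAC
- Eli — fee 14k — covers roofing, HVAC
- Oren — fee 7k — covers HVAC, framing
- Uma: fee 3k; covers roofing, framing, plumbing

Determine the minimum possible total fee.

This is an integer covering problem.
Choose Oren and Uma: together they cover roofing, HVAC, framing, plumbing — every task.
Total fee: 7 + 3 = 10.
No cover costs less than 10.

10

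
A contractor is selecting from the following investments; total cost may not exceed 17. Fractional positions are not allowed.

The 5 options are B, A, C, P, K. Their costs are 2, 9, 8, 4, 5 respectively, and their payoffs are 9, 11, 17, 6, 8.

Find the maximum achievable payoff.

34

Allowing fractional choices, the relaxed optimum would be about 37.0, but investments are indivisible.
B + C + K: cost 2 + 8 + 5 = 15 ≤ 17, payoff 9 + 17 + 8 = 34.
C + P + K: cost 8 + 4 + 5 = 17 ≤ 17, payoff 17 + 6 + 8 = 31.
B + C + P: cost 2 + 8 + 4 = 14 ≤ 17, payoff 9 + 17 + 6 = 32.
Best is B, C, and K with total payoff 34.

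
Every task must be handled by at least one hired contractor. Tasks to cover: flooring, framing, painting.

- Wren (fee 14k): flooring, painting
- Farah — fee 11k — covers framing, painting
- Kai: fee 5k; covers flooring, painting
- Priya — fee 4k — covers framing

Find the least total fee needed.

Choose Kai and Priya: together they cover flooring, framing, painting — every task.
Total fee: 5 + 4 = 9.
No cover costs less than 9.

9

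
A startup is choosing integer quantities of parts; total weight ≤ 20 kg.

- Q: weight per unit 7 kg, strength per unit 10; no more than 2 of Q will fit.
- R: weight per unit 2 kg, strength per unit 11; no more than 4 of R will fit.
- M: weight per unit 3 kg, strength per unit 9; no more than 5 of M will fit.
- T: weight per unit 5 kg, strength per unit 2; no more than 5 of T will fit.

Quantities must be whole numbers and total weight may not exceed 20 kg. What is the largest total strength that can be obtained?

80

R has the best ratio (11/2); taking only R gives at most 4×11 = 44 (stopped by the supply cap of 4).
Mixing does better — 4×R and 4×M: weight 20 ≤ 20, strength 4·11 + 4·9 = 80.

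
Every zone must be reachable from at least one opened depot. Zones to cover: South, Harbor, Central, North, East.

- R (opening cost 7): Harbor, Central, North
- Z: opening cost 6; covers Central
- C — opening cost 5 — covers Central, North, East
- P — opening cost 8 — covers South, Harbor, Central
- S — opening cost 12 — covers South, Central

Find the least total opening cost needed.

Choose C and P: together they cover South, Harbor, Central, North, East — every zone.
Total opening cost: 5 + 8 = 13.
No cover costs less than 13.

13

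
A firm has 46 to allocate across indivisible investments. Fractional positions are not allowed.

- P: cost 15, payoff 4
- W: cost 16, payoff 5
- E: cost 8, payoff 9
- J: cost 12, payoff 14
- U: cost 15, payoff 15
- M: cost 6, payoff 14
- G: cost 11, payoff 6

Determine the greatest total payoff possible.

52

Allowing fractional choices, the relaxed optimum would be about 54.7, but investments are indivisible.
E + J + U + M: cost 8 + 12 + 15 + 6 = 41 ≤ 46, payoff 9 + 14 + 15 + 14 = 52.
J + U + M + G: cost 12 + 15 + 6 + 11 = 44 ≤ 46, payoff 14 + 15 + 14 + 6 = 49.
Best is E, J, U, and M with total payoff 52.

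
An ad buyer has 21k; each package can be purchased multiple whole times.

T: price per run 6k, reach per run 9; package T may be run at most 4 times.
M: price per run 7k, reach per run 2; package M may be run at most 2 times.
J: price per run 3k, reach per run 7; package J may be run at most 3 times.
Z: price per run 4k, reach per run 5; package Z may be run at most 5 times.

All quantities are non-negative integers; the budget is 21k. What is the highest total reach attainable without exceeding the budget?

This is a bounded integer knapsack.
Take 2×T and 3×J: price 21 ≤ 21, reach 2·9 + 3·7 = 39.
J has the best ratio (7/3) and is taken to its limit of 3; remaining capacity is filled optimally with the others.

39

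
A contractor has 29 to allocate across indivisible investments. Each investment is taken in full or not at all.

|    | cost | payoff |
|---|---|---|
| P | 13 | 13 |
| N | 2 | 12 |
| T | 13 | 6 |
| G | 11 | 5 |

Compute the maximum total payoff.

31

P + N + T: cost 13 + 2 + 13 = 28 ≤ 29, payoff 13 + 12 + 6 = 31.
P + N: cost 13 + 2 = 15 ≤ 29, payoff 13 + 12 = 25.
P + N + G: cost 13 + 2 + 11 = 26 ≤ 29, payoff 13 + 12 + 5 = 30.
Best is P, N, and T with total payoff 31.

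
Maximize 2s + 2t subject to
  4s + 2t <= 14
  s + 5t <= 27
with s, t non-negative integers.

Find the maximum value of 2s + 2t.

(s,t)=(1,5): 4·1+2·5=14≤14, 1·1+5·5=26≤27, objective 12.
(s,t)=(1,4): 4·1+2·4=12≤14, 1·1+5·4=21≤27, objective 10.
The best lattice point is (1,5), giving 12.

12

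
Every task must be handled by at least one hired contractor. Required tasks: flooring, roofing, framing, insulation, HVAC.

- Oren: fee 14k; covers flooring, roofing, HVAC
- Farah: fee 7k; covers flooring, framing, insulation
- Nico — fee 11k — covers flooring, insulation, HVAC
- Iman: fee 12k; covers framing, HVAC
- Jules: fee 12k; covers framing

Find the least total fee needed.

21

Choose Oren and Farah: together they cover flooring, roofing, framing, insulation, HVAC — every task.
Total fee: 14 + 7 = 21.
No cover costs less than 21.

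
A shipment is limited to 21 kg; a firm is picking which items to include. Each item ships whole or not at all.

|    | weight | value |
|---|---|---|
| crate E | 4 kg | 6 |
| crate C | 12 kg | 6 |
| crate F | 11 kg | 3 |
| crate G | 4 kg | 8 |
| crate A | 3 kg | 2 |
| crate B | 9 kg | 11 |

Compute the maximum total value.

27

Take crate E, crate G, crate A, and crate B: weight 4 + 4 + 3 + 9 = 20 ≤ 21, value 6 + 8 + 2 + 11 = 27.
No other feasible combination does better.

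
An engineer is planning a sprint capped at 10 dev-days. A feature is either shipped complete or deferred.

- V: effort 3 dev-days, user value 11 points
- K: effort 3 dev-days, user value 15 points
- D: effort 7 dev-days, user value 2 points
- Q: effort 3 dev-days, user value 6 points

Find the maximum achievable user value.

Allowing fractional choices, the relaxed optimum would be about 32.3, but features are indivisible.
V + K: effort 3 + 3 = 6 ≤ 10, user value 11 + 15 = 26.
V + K + Q: effort 3 + 3 + 3 = 9 ≤ 10, user value 11 + 15 + 6 = 32.
Best is V, K, and Q with total user value 32.

32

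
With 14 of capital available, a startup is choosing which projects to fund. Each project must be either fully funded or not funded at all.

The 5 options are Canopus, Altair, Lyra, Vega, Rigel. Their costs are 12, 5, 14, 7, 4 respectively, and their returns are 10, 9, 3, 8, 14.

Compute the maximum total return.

23

Allowing fractional choices, the relaxed optimum would be about 28.7, but projects are indivisible.
Altair + Vega: cost 5 + 7 = 12 ≤ 14, return 9 + 8 = 17.
Vega + Rigel: cost 7 + 4 = 11 ≤ 14, return 8 + 14 = 22.
Altair + Rigel: cost 5 + 4 = 9 ≤ 14, return 9 + 14 = 23.
Best is Altair and Rigel with total return 23.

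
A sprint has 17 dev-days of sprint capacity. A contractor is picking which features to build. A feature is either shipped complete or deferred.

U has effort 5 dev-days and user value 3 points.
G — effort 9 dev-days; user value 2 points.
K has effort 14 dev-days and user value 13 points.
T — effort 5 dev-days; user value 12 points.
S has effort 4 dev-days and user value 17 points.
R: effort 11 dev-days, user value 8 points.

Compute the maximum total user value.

32

Allowing fractional choices, the relaxed optimum would be about 36.4, but features are indivisible.
U + T + S: effort 5 + 5 + 4 = 14 ≤ 17, user value 3 + 12 + 17 = 32.
T + S: effort 5 + 4 = 9 ≤ 17, user value 12 + 17 = 29.
S + R: effort 4 + 11 = 15 ≤ 17, user value 17 + 8 = 25.
Best is U, T, and S with total user value 32.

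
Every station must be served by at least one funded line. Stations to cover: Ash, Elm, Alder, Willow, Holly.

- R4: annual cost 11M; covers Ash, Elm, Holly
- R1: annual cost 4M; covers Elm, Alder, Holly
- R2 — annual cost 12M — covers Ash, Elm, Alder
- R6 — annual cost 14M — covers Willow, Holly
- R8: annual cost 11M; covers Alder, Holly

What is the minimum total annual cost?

26

This is an integer covering problem.
The greedy cost-per-new-station heuristic would pick R1, R4, and R6 for 29, but a cheaper cover exists.
Choose R2 and R6: together they cover Ash, Elm, Alder, Willow, Holly — every station.
Total annual cost: 12 + 14 = 26.
No cover costs less than 26.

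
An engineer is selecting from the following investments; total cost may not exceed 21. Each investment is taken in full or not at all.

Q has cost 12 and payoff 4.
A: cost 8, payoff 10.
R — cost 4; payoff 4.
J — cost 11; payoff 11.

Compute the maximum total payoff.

21

Treat it as a binary knapsack problem.
Take A and J: cost 8 + 11 = 19 ≤ 21, payoff 10 + 11 = 21.
No other feasible combination does better.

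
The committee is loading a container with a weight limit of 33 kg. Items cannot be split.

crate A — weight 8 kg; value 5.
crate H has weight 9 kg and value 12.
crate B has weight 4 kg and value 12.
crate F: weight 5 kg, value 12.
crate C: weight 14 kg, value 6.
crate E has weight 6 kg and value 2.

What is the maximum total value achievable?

43

This is an integer program with binary decision variables.
Allowing fractional choices, the relaxed optimum would be about 44.0, but items are indivisible.
crate A + crate H + crate B + crate F + crate E: weight 8 + 9 + 4 + 5 + 6 = 32 ≤ 33, value 5 + 12 + 12 + 12 + 2 = 43.
crate A + crate H + crate B + crate F: weight 8 + 9 + 4 + 5 = 26 ≤ 33, value 5 + 12 + 12 + 12 = 41.
crate H + crate B + crate F + crate C: weight 9 + 4 + 5 + 14 = 32 ≤ 33, value 12 + 12 + 12 + 6 = 42.
Best is crate A, crate H, crate B, crate F, and crate E with total value 43.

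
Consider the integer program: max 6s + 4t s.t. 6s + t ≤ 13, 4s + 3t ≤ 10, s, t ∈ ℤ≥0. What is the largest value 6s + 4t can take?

Relaxing integrality, the LP optimum is 14.71 at (s,t) = (2.07, 0.571), which is not an integer point.
(s,t)=(1,2): 6·1+1·2=8≤13, 4·1+3·2=10≤10, objective 14.
(s,t)=(0,3): 6·0+1·3=3≤13, 4·0+3·3=9≤10, objective 12.
(s,t)=(2,0): 6·2+1·0=12≤13, 4·2+3·0=8≤10, objective 12.
(s,t)=(1,1): 6·1+1·1=7≤13, 4·1+3·1=7≤10, objective 10.
No feasible integer point exceeds 14.

14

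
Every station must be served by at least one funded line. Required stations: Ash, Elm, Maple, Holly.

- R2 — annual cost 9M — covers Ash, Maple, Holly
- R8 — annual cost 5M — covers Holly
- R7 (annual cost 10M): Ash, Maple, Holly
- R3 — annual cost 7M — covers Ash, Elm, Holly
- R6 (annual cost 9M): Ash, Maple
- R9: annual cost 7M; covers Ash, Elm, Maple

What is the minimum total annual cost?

Choose R8 and R9: together they cover Ash, Elm, Maple, Holly — every station.
Total annual cost: 5 + 7 = 12.

12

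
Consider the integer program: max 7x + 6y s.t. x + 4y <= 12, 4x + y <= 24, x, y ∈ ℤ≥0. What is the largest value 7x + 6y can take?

The continuous relaxation peaks at (5.6, 1.6) with value 48.80; rounding to a feasible lattice point costs some objective.
(x,y)=(6,0): 1·6+4·0=6≤12, 4·6+1·0=24≤24, objective 42.
(x,y)=(5,1): 1·5+4·1=9≤12, 4·5+1·1=21≤24, objective 41.
(x,y)=(4,2): 1·4+4·2=12≤12, 4·4+1·2=18≤24, objective 40.
(x,y)=(5,0): 1·5+4·0=5≤12, 4·5+1·0=20≤24, objective 35.
Maximum is 42 at (x,y)=(6,0).

42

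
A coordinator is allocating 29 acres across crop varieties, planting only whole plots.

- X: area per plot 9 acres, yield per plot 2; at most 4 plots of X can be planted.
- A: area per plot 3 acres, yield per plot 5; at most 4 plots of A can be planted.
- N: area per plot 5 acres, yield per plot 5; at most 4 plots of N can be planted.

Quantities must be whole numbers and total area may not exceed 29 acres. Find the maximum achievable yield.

This is a bounded integer knapsack.
3×A and 4×N: area 29 ≤ 29, yield 3·5 + 4·5 = 35.
4×A and 3×N: area 27 ≤ 29, yield 4·5 + 3·5 = 35.
Best is 35.

35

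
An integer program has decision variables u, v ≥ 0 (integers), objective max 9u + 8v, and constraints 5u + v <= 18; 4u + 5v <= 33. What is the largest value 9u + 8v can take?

58

(u,v)=(2,5): 5·2+1·5=15≤18, 4·2+5·5=33≤33, objective 58.
(u,v)=(3,3): 5·3+1·3=18≤18, 4·3+5·3=27≤33, objective 51.
The best lattice point is (2,5), giving 58.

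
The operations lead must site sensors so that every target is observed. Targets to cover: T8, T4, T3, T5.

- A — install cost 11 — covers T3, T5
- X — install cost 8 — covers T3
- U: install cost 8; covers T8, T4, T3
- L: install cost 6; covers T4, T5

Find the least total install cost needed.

14

This is an integer covering problem.
Choose U and L: together they cover T8, T4, T3, T5 — every target.
Total install cost: 8 + 6 = 14.
No cover costs less than 14.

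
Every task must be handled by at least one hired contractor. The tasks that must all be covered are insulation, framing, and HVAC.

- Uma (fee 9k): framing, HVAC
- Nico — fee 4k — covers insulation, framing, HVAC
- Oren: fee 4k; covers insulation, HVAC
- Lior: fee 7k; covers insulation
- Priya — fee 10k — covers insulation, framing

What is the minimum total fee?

4

Nico alone covers insulation, framing, HVAC — every task.
Total fee: 4.
No cover costs less than 4.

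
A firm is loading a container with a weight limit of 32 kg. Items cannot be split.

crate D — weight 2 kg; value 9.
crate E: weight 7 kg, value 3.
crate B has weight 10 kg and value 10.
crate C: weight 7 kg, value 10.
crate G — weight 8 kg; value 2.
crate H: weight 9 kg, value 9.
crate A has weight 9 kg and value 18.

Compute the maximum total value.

This is an integer program with binary decision variables.
Allowing fractional choices, the relaxed optimum would be about 51.0, but items are indivisible.
crate D + crate B + crate H + crate A: weight 2 + 10 + 9 + 9 = 30 ≤ 32, value 9 + 10 + 9 + 18 = 46.
crate D + crate C + crate H + crate A: weight 2 + 7 + 9 + 9 = 27 ≤ 32, value 9 + 10 + 9 + 18 = 46.
crate D + crate B + crate C + crate A: weight 2 + 10 + 7 + 9 = 28 ≤ 32, value 9 + 10 + 10 + 18 = 47.
Best is crate D, crate B, crate C, and crate A with total value 47.

47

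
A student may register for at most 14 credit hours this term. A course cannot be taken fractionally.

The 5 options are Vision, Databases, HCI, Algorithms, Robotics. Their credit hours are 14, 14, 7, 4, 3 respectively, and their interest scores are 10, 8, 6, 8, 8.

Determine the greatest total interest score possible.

22

Treat it as a binary knapsack problem.
Take HCI, Algorithms, and Robotics: credit hours 7 + 4 + 3 = 14 ≤ 14, interest score 6 + 8 + 8 = 22.
No other feasible combination does better.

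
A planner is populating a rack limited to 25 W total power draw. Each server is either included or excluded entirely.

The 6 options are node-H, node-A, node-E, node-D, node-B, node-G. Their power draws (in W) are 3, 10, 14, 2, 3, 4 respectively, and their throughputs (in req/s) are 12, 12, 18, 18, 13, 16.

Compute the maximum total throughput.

71

node-H + node-E + node-D + node-G: power draw 3 + 14 + 2 + 4 = 23 ≤ 25, throughput 12 + 18 + 18 + 16 = 64.
node-H + node-A + node-D + node-B + node-G: power draw 3 + 10 + 2 + 3 + 4 = 22 ≤ 25, throughput 12 + 12 + 18 + 13 + 16 = 71.
node-E + node-D + node-B + node-G: power draw 14 + 2 + 3 + 4 = 23 ≤ 25, throughput 18 + 18 + 13 + 16 = 65.
Best is node-H, node-A, node-D, node-B, and node-G with total throughput 71.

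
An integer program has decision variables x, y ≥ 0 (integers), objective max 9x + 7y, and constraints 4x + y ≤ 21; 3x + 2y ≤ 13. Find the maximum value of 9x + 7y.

The continuous relaxation peaks at (0, 6.5) with value 45.50; rounding to a feasible lattice point costs some objective.
(x,y)=(1,5): 4·1+1·5=9≤21, 3·1+2·5=13≤13, objective 44.
(x,y)=(0,6): 4·0+1·6=6≤21, 3·0+2·6=12≤13, objective 42.
(x,y)=(1,4): 4·1+1·4=8≤21, 3·1+2·4=11≤13, objective 37.
(x,y)=(0,5): 4·0+1·5=5≤21, 3·0+2·5=10≤13, objective 35.
Maximum is 44 at (x,y)=(1,5).

44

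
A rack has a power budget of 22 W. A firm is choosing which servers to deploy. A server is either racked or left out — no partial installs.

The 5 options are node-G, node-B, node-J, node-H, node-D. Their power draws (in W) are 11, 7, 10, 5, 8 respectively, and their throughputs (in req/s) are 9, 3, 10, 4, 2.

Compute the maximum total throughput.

node-J + node-H: power draw 10 + 5 = 15 ≤ 22, throughput 10 + 4 = 14.
node-B + node-J + node-H: power draw 7 + 10 + 5 = 22 ≤ 22, throughput 3 + 10 + 4 = 17.
node-G + node-J: power draw 11 + 10 = 21 ≤ 22, throughput 9 + 10 = 19.
Best is node-G and node-J with total throughput 19.

19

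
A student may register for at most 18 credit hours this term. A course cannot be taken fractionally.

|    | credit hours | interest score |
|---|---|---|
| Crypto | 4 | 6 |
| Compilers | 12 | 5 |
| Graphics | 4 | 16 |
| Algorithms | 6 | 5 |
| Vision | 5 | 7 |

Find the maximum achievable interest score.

29

Take Crypto, Graphics, and Vision: credit hours 4 + 4 + 5 = 13 ≤ 18, interest score 6 + 16 + 7 = 29.
No other feasible combination does better.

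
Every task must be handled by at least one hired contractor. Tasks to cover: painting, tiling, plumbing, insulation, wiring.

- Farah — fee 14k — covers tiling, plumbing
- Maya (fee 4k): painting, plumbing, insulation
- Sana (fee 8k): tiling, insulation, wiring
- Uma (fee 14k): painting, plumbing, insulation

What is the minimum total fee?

This is a weighted set-cover instance.
Choose Maya and Sana: together they cover painting, tiling, plumbing, insulation, wiring — every task.
Total fee: 4 + 8 = 12.
No cover costs less than 12.

12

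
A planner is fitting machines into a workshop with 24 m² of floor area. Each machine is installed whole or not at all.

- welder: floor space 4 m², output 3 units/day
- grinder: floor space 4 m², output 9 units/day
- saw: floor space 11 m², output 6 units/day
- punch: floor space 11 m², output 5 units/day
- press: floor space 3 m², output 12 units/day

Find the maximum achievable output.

30

Allowing fractional choices, the relaxed optimum would be about 30.9, but machines are indivisible.
welder + grinder + punch + press: floor space 4 + 4 + 11 + 3 = 22 ≤ 24, output 3 + 9 + 5 + 12 = 29.
welder + grinder + saw + press: floor space 4 + 4 + 11 + 3 = 22 ≤ 24, output 3 + 9 + 6 + 12 = 30.
Best is welder, grinder, saw, and press with total output 30.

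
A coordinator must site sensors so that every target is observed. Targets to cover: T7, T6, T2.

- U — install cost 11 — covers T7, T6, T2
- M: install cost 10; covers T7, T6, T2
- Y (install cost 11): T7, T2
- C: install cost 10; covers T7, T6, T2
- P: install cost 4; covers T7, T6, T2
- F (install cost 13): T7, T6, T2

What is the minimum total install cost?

P alone covers T7, T6, T2 — every target.
Total install cost: 4.
No cover costs less than 4.

4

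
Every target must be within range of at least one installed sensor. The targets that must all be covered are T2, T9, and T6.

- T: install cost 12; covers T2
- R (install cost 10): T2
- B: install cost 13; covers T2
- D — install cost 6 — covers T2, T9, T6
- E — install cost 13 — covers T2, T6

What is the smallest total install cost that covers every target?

D alone covers T2, T9, T6 — every target.
Total install cost: 6.
No cover costs less than 6.

6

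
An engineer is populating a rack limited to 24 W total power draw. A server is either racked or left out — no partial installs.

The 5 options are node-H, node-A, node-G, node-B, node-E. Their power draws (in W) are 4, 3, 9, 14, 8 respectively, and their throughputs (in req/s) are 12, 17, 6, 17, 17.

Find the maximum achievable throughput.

52

This is a 0-1 knapsack instance.
Take node-H, node-A, node-G, and node-E: power draw 4 + 3 + 9 + 8 = 24 ≤ 24, throughput 12 + 17 + 6 + 17 = 52.
No other feasible combination does better.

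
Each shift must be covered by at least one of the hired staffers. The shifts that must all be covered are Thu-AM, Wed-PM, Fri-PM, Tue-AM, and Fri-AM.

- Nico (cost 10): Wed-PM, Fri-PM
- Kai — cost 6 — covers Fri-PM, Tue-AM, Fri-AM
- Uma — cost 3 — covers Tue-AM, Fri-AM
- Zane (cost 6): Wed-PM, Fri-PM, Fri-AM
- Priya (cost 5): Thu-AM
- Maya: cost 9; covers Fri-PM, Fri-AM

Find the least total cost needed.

Choose Uma, Zane, and Priya: together they cover Thu-AM, Wed-PM, Fri-PM, Tue-AM, Fri-AM — every shift.
Total cost: 3 + 6 + 5 = 14.

14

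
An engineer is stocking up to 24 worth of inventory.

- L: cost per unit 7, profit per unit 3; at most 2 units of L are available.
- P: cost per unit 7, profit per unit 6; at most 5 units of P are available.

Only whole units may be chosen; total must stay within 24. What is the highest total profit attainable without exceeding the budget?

1×L and 2×P: cost 21 ≤ 24, profit 1·3 + 2·6 = 15.
3×P: cost 21 ≤ 24, profit 3·6 = 18.
Best is 18.

18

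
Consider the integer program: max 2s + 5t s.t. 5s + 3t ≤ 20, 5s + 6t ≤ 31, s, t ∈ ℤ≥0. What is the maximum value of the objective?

25

The continuous relaxation peaks at (0, 5.17) with value 25.83; rounding to a feasible lattice point costs some objective.
(s,t)=(0,5): 5·0+3·5=15≤20, 5·0+6·5=30≤31, objective 25.
(s,t)=(1,4): 5·1+3·4=17≤20, 5·1+6·4=29≤31, objective 22.
(s,t)=(0,4): 5·0+3·4=12≤20, 5·0+6·4=24≤31, objective 20.
The best lattice point is (0,5), giving 25.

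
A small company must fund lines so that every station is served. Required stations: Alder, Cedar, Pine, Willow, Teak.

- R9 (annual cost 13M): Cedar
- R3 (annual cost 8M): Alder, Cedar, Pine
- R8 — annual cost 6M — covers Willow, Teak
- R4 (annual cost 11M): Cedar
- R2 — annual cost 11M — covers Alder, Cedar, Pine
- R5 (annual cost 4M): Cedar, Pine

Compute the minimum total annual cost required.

14

The greedy cost-per-new-station heuristic would pick R5, R8, and R3 for 18, but a cheaper cover exists.
Choose R3 and R8: together they cover Alder, Cedar, Pine, Willow, Teak — every station.
Total annual cost: 8 + 6 = 14.
No cover costs less than 14.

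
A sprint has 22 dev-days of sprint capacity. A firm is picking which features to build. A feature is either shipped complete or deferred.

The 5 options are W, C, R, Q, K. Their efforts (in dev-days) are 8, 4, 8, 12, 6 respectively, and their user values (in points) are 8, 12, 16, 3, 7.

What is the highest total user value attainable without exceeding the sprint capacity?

36

Treat it as a binary knapsack problem.
Allowing fractional choices, the relaxed optimum would be about 39.0, but features are indivisible.
W + R + K: effort 8 + 8 + 6 = 22 ≤ 22, user value 8 + 16 + 7 = 31.
C + R + K: effort 4 + 8 + 6 = 18 ≤ 22, user value 12 + 16 + 7 = 35.
W + C + R: effort 8 + 4 + 8 = 20 ≤ 22, user value 8 + 12 + 16 = 36.
Best is W, C, and R with total user value 36.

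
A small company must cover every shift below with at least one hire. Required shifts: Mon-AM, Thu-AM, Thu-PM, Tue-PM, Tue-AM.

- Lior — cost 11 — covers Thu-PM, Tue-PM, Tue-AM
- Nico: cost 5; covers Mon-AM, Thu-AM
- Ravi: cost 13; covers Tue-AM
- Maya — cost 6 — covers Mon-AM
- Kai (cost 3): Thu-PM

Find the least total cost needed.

The greedy cost-per-new-shift heuristic would pick Nico, Kai, and Lior for 19, but a cheaper cover exists.
Choose Lior and Nico: together they cover Mon-AM, Thu-AM, Thu-PM, Tue-PM, Tue-AM — every shift.
Total cost: 11 + 5 = 16.
No cover costs less than 16.

16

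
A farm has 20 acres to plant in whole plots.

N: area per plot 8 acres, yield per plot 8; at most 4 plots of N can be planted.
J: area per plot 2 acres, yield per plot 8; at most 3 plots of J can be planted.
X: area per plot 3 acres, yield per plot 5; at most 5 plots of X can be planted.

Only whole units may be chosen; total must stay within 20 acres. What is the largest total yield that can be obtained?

Take 3×J and 4×X: area 18 ≤ 20, yield 3·8 + 4·5 = 44.
J has the best ratio (8/2) and is taken to its limit of 3; remaining capacity is filled optimally with the others.

44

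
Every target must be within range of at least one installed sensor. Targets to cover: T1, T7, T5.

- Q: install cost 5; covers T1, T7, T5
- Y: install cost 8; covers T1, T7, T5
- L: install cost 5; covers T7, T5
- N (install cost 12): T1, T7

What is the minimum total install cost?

Q alone covers T1, T7, T5 — every target.
Total install cost: 5.
No cover costs less than 5.

5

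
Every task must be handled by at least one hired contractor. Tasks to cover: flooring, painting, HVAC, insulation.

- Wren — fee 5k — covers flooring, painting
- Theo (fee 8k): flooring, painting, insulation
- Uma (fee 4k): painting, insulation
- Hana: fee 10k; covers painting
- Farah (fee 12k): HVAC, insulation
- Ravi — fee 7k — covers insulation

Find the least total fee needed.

17

The greedy cost-per-new-task heuristic would pick Uma, Wren, and Farah for 21, but a cheaper cover exists.
Choose Wren and Farah: together they cover flooring, painting, HVAC, insulation — every task.
Total fee: 5 + 12 = 17.
No cover costs less than 17.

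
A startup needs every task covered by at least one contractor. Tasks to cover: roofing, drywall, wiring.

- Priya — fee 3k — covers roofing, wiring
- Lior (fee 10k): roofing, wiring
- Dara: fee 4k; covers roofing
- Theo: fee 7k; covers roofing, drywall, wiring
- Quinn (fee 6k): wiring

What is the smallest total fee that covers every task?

7

This is an integer covering problem.
The greedy cost-per-new-task heuristic would pick Priya and Theo for 10, but a cheaper cover exists.
Theo alone covers roofing, drywall, wiring — every task.
Total fee: 7.
No cover costs less than 7.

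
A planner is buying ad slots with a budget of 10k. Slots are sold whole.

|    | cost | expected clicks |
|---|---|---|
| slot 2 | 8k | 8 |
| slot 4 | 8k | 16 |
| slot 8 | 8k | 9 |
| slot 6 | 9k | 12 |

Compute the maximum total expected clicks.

slot 4: cost 8 ≤ 10, expected clicks 16.
slot 8: cost 8 ≤ 10, expected clicks 9.
slot 6: cost 9 ≤ 10, expected clicks 12.
Best is slot 4 with total expected clicks 16.

16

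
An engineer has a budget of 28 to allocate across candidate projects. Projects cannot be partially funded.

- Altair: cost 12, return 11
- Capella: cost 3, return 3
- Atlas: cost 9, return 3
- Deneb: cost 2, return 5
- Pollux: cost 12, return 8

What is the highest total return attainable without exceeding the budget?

24

Allowing fractional choices, the relaxed optimum would be about 26.3, but projects are indivisible.
Altair + Deneb + Pollux: cost 12 + 2 + 12 = 26 ≤ 28, return 11 + 5 + 8 = 24.
Altair + Capella + Atlas + Deneb: cost 12 + 3 + 9 + 2 = 26 ≤ 28, return 11 + 3 + 3 + 5 = 22.
Best is Altair, Deneb, and Pollux with total return 24.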